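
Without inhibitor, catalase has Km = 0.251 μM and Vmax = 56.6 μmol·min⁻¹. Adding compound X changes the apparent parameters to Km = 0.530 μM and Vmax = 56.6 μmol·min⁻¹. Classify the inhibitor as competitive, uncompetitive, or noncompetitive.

competitive

Km increases (0.251 → 0.530 μM) while Vmax is unchanged — the hallmark of competitive inhibition.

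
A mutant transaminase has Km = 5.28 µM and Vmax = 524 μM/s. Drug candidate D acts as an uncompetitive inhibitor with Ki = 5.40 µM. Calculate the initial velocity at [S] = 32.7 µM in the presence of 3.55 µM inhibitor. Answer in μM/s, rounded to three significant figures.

288 μM/s

With α = 1 + [I]/Ki = 1 + 3.55/5.40 = 1.657, the uncompetitive rate law is v = (Vmax/α)·[S] / (Km/α + [S]).
v = (524/1.657)×32.7 / (5.28/1.657 + 32.7) = 10340/35.89 = 288 μM/s.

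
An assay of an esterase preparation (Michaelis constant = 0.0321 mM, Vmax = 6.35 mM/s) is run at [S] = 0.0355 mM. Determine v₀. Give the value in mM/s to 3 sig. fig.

3.33 mM/s

[S]/(Km+[S]) = 0.0355/0.06760 = 0.5251, the fractional saturation.
v = 0.5251 × Vmax = 0.5251 × 6.35 = 3.33 mM/s.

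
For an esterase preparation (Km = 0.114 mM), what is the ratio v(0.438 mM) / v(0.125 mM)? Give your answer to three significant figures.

Since Vmax cancels, v₂/v₁ = [S]₂(Km+[S]₁) / [S]₁(Km+[S]₂).
= 0.438×(0.114+0.125) / (0.125×(0.114+0.438)) = 0.1047/0.06900 = 1.52.

1.52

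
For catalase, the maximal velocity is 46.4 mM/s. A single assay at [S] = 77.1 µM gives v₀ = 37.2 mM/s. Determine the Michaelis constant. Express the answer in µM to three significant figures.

v/Vmax = 37.2/46.4 = 0.8017 = [S]/(Km+[S]).
So Km + [S] = [S]/0.8017 = 96.17 µM, giving Km = 96.17 − 77.1 = 19.1 µM.

19.1 µM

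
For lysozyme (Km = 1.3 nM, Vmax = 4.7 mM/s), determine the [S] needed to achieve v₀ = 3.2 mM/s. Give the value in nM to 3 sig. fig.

2.77 nM

Rearranging v = Vmax[S]/(Km+[S]) gives [S] = Km·v/(Vmax − v).
[S] = 1.3 × 3.2 / (4.7 − 3.2) = 4.160/1.500 = 2.77 nM.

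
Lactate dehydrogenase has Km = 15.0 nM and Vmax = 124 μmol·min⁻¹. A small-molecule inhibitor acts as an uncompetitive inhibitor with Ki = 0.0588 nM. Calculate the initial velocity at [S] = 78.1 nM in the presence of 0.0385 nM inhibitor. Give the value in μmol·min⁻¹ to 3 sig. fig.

67.1 μmol·min⁻¹

α = 1 + [I]/Ki = 1 + 0.0385/0.0588 = 1.655.
For an uncompetitive inhibitor, both parameters are divided by α, giving Vmax/α and Km/α: Km,app = 9.06 nM, Vmax,app = 74.9 μmol·min⁻¹.
v = Vmax,app·[S]/(Km,app + [S]) = 74.9 × 78.1/(9.06 + 78.1) = 67.1 μmol·min⁻¹.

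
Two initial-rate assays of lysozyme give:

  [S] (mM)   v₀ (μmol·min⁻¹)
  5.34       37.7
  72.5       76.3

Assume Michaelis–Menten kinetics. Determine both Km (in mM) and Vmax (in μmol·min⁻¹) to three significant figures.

Km = 6.43 mM; Vmax = 83.1 μmol·min⁻¹

In reciprocal form, 1/v = (Km/Vmax)·(1/[S]) + 1/Vmax. The two points give (1/[S], 1/v) = (0.1873, 0.02653) and (0.01379, 0.01311).
Slope = (0.02653 − 0.01311)/(0.1873 − 0.01379) = 0.07736; intercept = 0.02653 − 0.07736×0.1873 = 0.01204.
Vmax = 1/intercept = 83.1 μmol·min⁻¹; Km = slope × Vmax = 0.07736 × 83.1 = 6.43 mM.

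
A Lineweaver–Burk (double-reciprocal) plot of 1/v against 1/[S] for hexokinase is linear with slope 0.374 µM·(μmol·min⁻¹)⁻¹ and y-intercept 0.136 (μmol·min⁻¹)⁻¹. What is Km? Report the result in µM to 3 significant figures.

y-intercept = 1/Vmax ⇒ Vmax = 7.35 μmol·min⁻¹; slope = Km/Vmax ⇒ Km = slope × Vmax.
Km = 0.374 × 7.35 = 2.75 µM.

2.75 µM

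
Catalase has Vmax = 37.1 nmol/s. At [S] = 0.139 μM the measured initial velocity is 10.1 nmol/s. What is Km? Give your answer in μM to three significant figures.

From v = Vmax[S]/(Km+[S]), Km = [S](Vmax − v)/v.
Km = 0.139 × (37.1 − 10.1) / 10.1 = 3.753/10.1 = 0.372 μM.

0.372 μM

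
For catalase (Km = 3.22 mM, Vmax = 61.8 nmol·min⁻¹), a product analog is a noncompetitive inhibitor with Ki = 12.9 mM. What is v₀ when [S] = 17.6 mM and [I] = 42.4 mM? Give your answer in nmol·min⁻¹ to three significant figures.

With α = 1 + [I]/Ki = 1 + 42.4/12.9 = 4.287, the noncompetitive rate law is v = (Vmax/α)·[S] / (Km + [S]).
v = (61.8/4.287)×17.6 / (3.22 + 17.6) = 253.7/20.82 = 12.2 nmol·min⁻¹.

12.2 nmol·min⁻¹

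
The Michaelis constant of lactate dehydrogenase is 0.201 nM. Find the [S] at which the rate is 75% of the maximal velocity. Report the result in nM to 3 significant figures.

0.603 nM

v/Vmax = [S]/(Km+[S]) = 0.75, so [S] = Km·0.75/(1 − 0.75) = 0.201 × 3.000.
[S] = 0.603 nM.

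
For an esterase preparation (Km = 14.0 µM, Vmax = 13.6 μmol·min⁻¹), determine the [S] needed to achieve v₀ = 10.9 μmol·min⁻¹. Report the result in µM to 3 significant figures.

The required fractional saturation is v/Vmax = 10.9/13.6 = 0.8015.
Then [S]/(Km+[S]) = 0.8015 ⇒ [S] = 14.0 × 0.8015/(1 − 0.8015) = 56.5 µM.

56.5 µM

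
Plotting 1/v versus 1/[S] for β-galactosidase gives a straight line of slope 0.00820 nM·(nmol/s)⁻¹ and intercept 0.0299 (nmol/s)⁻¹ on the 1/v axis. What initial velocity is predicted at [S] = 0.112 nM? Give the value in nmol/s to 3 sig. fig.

The y-intercept is 1/Vmax, so Vmax = 1/0.0299 = 33.4 nmol/s.
The slope is Km/Vmax, so Km = 0.00820 × 33.4 = 0.274 nM.
Then v = 33.4 × 0.112/(0.274 + 0.112) = 9.70 nmol/s.

9.70 nmol/s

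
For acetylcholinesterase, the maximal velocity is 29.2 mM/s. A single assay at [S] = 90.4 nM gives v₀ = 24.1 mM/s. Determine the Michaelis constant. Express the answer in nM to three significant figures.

v/Vmax = 24.1/29.2 = 0.8253 = [S]/(Km+[S]).
So Km + [S] = [S]/0.8253 = 109.5 nM, giving Km = 109.5 − 90.4 = 19.1 nM.

19.1 nM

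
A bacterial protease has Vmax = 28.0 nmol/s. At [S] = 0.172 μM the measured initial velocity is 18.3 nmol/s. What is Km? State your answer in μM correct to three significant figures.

0.0912 μM

From v = Vmax[S]/(Km+[S]), Km = [S](Vmax − v)/v.
Km = 0.172 × (28.0 − 18.3) / 18.3 = 1.668/18.3 = 0.0912 μM.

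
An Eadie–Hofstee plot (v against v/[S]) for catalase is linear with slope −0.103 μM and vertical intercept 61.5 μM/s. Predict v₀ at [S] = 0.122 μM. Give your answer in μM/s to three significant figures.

In the Eadie–Hofstee form v = Vmax − Km·(v/[S]), the slope is −Km and the intercept is Vmax, so Km = 0.103 μM and Vmax = 61.5 μM/s.
v = 61.5 × 0.122/(0.103 + 0.122) = 33.3 μM/s.

33.3 μM/s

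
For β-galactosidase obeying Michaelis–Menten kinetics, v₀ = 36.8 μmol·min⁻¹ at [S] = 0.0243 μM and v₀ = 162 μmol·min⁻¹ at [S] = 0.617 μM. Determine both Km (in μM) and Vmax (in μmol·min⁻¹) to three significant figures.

Km = 0.100 μM; Vmax = 188 μmol·min⁻¹

From v = Vmax[S]/(Km+[S]), each point gives Vmax = v(Km+[S])/[S].
Equating: 36.8(Km+0.0243)/0.0243 = 162(Km+0.617)/0.617.
1514·Km + 36.8 = 262.6·Km + 162, so (1514 − 262.6)·Km = 162 − 36.8.
Km = 125.2/1252 = 0.100 μM; then Vmax = 36.8(0.100+0.0243)/0.0243 = 188 μmol·min⁻¹.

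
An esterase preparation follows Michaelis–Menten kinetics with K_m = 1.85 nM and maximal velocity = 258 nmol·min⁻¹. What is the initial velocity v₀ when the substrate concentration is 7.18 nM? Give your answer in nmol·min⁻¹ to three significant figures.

[S]/(Km+[S]) = 7.18/9.030 = 0.7951, the fractional saturation.
v = 0.7951 × Vmax = 0.7951 × 258 = 205 nmol·min⁻¹.

205 nmol·min⁻¹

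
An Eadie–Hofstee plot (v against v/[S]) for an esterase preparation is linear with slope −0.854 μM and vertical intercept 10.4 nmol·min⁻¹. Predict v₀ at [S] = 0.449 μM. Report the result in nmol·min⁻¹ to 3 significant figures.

3.58 nmol·min⁻¹

In the Eadie–Hofstee form v = Vmax − Km·(v/[S]), the slope is −Km and the intercept is Vmax, so Km = 0.854 μM and Vmax = 10.4 nmol·min⁻¹.
v = 10.4 × 0.449/(0.854 + 0.449) = 3.58 nmol·min⁻¹.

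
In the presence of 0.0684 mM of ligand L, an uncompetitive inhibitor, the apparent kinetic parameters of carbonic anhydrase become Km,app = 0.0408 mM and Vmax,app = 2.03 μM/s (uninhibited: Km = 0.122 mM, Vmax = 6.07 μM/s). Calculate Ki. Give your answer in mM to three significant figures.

0.0344 mM

Uncompetitive: Vmax,app = Vmax/α (and Km,app = Km/α) with α = 1 + [I]/Ki.
α = Vmax/Vmax,app = 6.07/2.03 = 2.990.
Since α = 1 + [I]/Ki, [I]/Ki = 2.990 − 1 = 1.990 and Ki = 0.0684/1.990 = 0.0344 mM.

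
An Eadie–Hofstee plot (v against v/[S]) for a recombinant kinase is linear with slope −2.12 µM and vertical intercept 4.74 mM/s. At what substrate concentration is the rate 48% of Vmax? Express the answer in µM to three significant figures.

1.96 µM

The Eadie–Hofstee slope gives Km = 2.12 µM (slope = −Km).
v/Vmax = [S]/(Km+[S]) = 0.48 ⇒ [S] = Km·0.48/(1−0.48) = 2.12 × 0.9231 = 1.96 µM.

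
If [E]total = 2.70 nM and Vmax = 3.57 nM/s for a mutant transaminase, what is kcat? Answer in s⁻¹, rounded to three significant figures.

1.32 s⁻¹

kcat = Vmax/[E]total = 3.57 nM/s / 2.70 nM = 1.32 s⁻¹.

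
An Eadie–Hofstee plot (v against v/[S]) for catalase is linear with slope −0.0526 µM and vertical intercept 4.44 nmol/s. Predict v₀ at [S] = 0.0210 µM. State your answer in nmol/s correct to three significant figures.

In the Eadie–Hofstee form v = Vmax − Km·(v/[S]), the slope is −Km and the intercept is Vmax, so Km = 0.0526 µM and Vmax = 4.44 nmol/s.
v = 4.44 × 0.0210/(0.0526 + 0.0210) = 1.27 nmol/s.

1.27 nmol/s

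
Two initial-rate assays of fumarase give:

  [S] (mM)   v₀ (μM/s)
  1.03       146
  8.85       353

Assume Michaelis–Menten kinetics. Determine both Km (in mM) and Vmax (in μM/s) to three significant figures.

In reciprocal form, 1/v = (Km/Vmax)·(1/[S]) + 1/Vmax. The two points give (1/[S], 1/v) = (0.9709, 0.006849) and (0.1130, 0.002833).
Slope = (0.006849 − 0.002833)/(0.9709 − 0.1130) = 0.004682; intercept = 0.006849 − 0.004682×0.9709 = 0.002304.
Vmax = 1/intercept = 434 μM/s; Km = slope × Vmax = 0.004682 × 434 = 2.03 mM.

Km = 2.03 mM; Vmax = 434 μM/s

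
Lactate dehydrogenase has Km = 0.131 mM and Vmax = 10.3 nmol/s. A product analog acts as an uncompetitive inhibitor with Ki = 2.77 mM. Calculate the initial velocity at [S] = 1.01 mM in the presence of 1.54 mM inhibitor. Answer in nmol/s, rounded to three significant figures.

α = 1 + [I]/Ki = 1 + 1.54/2.77 = 1.556.
For an uncompetitive inhibitor, both parameters are divided by α, giving Vmax/α and Km/α: Km,app = 0.0842 mM, Vmax,app = 6.62 nmol/s.
v = Vmax,app·[S]/(Km,app + [S]) = 6.62 × 1.01/(0.0842 + 1.01) = 6.11 nmol/s.

6.11 nmol/s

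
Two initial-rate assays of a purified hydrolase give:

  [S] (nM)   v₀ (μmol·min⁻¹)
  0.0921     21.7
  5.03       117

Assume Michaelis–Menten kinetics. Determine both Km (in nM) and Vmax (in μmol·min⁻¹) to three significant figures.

From v = Vmax[S]/(Km+[S]), each point gives Vmax = v(Km+[S])/[S].
Equating: 21.7(Km+0.0921)/0.0921 = 117(Km+5.03)/5.03.
235.6·Km + 21.7 = 23.26·Km + 117, so (235.6 − 23.26)·Km = 117 − 21.7.
Km = 95.30/212.4 = 0.449 nM; then Vmax = 21.7(0.449+0.0921)/0.0921 = 127 μmol·min⁻¹.

Km = 0.449 nM; Vmax = 127 μmol·min⁻¹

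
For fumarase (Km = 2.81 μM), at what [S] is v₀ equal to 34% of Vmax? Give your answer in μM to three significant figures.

1.45 μM

v/Vmax = [S]/(Km+[S]) = 0.34, so [S] = Km·0.34/(1 − 0.34) = 2.81 × 0.5152.
[S] = 1.45 μM.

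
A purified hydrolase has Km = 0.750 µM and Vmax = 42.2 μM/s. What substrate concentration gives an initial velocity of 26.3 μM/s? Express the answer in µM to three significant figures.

Rearranging v = Vmax[S]/(Km+[S]) gives [S] = Km·v/(Vmax − v).
[S] = 0.750 × 26.3 / (42.2 − 26.3) = 19.73/15.90 = 1.24 µM.

1.24 µM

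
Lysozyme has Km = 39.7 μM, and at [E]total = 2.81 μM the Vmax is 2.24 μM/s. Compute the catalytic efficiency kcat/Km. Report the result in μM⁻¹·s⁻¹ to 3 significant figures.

0.0201 μM⁻¹·s⁻¹

kcat = Vmax/[E]total = 2.24/2.81 = 0.797 s⁻¹.
kcat/Km = 0.797/39.7 = 0.0201 μM⁻¹·s⁻¹.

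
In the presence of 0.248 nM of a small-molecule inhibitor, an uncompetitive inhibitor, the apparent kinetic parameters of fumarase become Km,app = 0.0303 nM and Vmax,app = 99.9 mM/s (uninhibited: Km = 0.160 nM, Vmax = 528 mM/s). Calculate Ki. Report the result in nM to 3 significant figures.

Uncompetitive: Vmax,app = Vmax/α (and Km,app = Km/α) with α = 1 + [I]/Ki.
α = Vmax/Vmax,app = 528/99.9 = 5.285.
Since α = 1 + [I]/Ki, [I]/Ki = 5.285 − 1 = 4.285 and Ki = 0.248/4.285 = 0.0579 nM.

0.0579 nM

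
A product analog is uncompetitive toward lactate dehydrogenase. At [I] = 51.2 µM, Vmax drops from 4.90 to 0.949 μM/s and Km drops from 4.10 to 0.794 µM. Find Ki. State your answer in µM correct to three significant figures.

Uncompetitive: Vmax,app = Vmax/α (and Km,app = Km/α) with α = 1 + [I]/Ki.
α = Vmax/Vmax,app = 4.90/0.949 = 5.163.
Since α = 1 + [I]/Ki, [I]/Ki = 5.163 − 1 = 4.163 and Ki = 51.2/4.163 = 12.3 µM.

12.3 µM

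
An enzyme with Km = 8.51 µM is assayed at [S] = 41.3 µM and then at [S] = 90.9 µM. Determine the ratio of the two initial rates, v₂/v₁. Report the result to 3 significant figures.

The fractional saturations are [S]/(Km+[S]) = 41.3/49.81 = 0.8292 and 90.9/99.41 = 0.9144.
v₂/v₁ is just their ratio: 0.9144/0.8292 = 1.10.

1.10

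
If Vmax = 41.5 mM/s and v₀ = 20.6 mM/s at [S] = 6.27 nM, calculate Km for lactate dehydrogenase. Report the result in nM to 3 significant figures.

6.36 nM

From v = Vmax[S]/(Km+[S]), Km = [S](Vmax − v)/v.
Km = 6.27 × (41.5 − 20.6) / 20.6 = 131.0/20.6 = 6.36 nM.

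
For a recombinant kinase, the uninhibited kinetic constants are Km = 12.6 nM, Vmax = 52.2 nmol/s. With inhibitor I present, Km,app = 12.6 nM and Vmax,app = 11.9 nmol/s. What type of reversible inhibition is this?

noncompetitive

Vmax decreases (52.2 → 11.9 nmol/s) while Km is unchanged — pure noncompetitive inhibition.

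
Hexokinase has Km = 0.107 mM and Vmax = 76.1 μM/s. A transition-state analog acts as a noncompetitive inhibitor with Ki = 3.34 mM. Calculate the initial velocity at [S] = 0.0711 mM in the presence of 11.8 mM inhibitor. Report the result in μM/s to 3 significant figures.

With α = 1 + [I]/Ki = 1 + 11.8/3.34 = 4.533, the noncompetitive rate law is v = (Vmax/α)·[S] / (Km + [S]).
v = (76.1/4.533)×0.0711 / (0.107 + 0.0711) = 1.194/0.1781 = 6.70 μM/s.

6.70 μM/s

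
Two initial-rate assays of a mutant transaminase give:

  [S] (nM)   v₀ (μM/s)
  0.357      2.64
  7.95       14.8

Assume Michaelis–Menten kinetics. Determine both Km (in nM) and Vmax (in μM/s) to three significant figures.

In reciprocal form, 1/v = (Km/Vmax)·(1/[S]) + 1/Vmax. The two points give (1/[S], 1/v) = (2.801, 0.3788) and (0.1258, 0.06757).
Slope = (0.3788 − 0.06757)/(2.801 − 0.1258) = 0.1163; intercept = 0.3788 − 0.1163×2.801 = 0.05293.
Vmax = 1/intercept = 18.9 μM/s; Km = slope × Vmax = 0.1163 × 18.9 = 2.20 nM.

Km = 2.20 nM; Vmax = 18.9 μM/s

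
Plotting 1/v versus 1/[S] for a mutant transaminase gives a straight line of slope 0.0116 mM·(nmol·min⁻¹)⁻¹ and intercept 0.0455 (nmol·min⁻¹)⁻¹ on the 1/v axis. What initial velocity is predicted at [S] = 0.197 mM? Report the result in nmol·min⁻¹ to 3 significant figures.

9.58 nmol·min⁻¹

The y-intercept is 1/Vmax, so Vmax = 1/0.0455 = 22.0 nmol·min⁻¹.
The slope is Km/Vmax, so Km = 0.0116 × 22.0 = 0.255 mM.
Then v = 22.0 × 0.197/(0.255 + 0.197) = 9.58 nmol·min⁻¹.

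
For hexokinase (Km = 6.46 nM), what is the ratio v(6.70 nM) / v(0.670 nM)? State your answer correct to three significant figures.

The fractional saturations are [S]/(Km+[S]) = 0.670/7.130 = 0.09397 and 6.70/13.16 = 0.5091.
v₂/v₁ is just their ratio: 0.5091/0.09397 = 5.42.

5.42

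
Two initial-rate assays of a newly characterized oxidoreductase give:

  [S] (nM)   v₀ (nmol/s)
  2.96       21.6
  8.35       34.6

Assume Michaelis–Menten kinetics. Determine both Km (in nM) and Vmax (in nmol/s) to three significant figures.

Km = 4.12 nM; Vmax = 51.7 nmol/s

From v = Vmax[S]/(Km+[S]), each point gives Vmax = v(Km+[S])/[S].
Equating: 21.6(Km+2.96)/2.96 = 34.6(Km+8.35)/8.35.
7.297·Km + 21.6 = 4.144·Km + 34.6, so (7.297 − 4.144)·Km = 34.6 − 21.6.
Km = 13.00/3.154 = 4.12 nM; then Vmax = 21.6(4.12+2.96)/2.96 = 51.7 nmol/s.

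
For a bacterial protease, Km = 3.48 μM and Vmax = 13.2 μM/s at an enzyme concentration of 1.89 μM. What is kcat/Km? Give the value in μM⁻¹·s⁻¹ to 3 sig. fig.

2.01 μM⁻¹·s⁻¹

kcat = Vmax/[E]total = 13.2/1.89 = 6.98 s⁻¹.
kcat/Km = 6.98/3.48 = 2.01 μM⁻¹·s⁻¹.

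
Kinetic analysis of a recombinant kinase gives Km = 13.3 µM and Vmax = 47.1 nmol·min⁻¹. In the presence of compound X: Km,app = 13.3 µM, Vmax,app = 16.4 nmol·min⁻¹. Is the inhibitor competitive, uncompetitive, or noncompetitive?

noncompetitive

Vmax decreases (47.1 → 16.4 nmol·min⁻¹) while Km is unchanged — pure noncompetitive inhibition.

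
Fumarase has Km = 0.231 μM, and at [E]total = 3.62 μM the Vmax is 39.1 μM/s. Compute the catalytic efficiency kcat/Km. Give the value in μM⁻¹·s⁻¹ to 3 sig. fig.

kcat = Vmax/[E]total = 39.1/3.62 = 10.8 s⁻¹.
kcat/Km = 10.8/0.231 = 46.8 μM⁻¹·s⁻¹.

46.8 μM⁻¹·s⁻¹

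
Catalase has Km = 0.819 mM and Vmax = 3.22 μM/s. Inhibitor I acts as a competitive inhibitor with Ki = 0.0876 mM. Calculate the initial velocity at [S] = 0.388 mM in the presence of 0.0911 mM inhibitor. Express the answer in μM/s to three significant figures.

With α = 1 + [I]/Ki = 1 + 0.0911/0.0876 = 2.040, the competitive rate law is v = Vmax[S] / (αKm + [S]).
v = 3.22×0.388 / (2.040×0.819 + 0.388) = 1.249/2.059 = 0.607 μM/s.

0.607 μM/s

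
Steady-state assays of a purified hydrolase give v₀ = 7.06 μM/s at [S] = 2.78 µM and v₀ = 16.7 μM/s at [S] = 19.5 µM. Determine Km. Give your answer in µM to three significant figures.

5.73 µM

From v = Vmax[S]/(Km+[S]), each point gives Vmax = v(Km+[S])/[S].
Equating: 7.06(Km+2.78)/2.78 = 16.7(Km+19.5)/19.5.
2.540·Km + 7.06 = 0.8564·Km + 16.7, so (2.540 − 0.8564)·Km = 16.7 − 7.06.
Km = 9.640/1.683 = 5.73 µM; then Vmax = 7.06(5.73+2.78)/2.78 = 21.6 μM/s.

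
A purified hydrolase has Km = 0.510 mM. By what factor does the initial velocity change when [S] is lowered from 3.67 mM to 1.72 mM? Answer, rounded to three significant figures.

0.878

Since Vmax cancels, v₂/v₁ = [S]₂(Km+[S]₁) / [S]₁(Km+[S]₂).
= 1.72×(0.510+3.67) / (3.67×(0.510+1.72)) = 7.190/8.184 = 0.878.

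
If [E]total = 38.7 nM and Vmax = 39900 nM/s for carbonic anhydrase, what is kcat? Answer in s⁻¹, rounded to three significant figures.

1030 s⁻¹

kcat = Vmax/[E]total = 39900 nM/s / 38.7 nM = 1030 s⁻¹.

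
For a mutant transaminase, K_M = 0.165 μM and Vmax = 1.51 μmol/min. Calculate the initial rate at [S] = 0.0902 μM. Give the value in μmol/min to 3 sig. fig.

[S]/(Km+[S]) = 0.0902/0.2552 = 0.3534, the fractional saturation.
v = 0.3534 × Vmax = 0.3534 × 1.51 = 0.534 μmol/min.

0.534 μmol/min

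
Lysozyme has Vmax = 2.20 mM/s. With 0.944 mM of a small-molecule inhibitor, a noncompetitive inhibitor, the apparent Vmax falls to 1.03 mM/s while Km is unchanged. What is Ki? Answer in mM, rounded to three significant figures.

0.831 mM

Noncompetitive: Vmax,app = Vmax/α with α = 1 + [I]/Ki.
α = Vmax/Vmax,app = 2.20/1.03 = 2.136.
Ki = [I]/(α − 1) = 0.944/1.136 = 0.831 mM.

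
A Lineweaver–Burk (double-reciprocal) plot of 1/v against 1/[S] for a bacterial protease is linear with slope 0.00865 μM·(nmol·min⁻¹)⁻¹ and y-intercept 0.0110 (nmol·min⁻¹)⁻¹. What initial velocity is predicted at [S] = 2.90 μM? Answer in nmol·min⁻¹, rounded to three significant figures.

The y-intercept is 1/Vmax, so Vmax = 1/0.0110 = 90.9 nmol·min⁻¹.
The slope is Km/Vmax, so Km = 0.00865 × 90.9 = 0.786 μM.
Then v = 90.9 × 2.90/(0.786 + 2.90) = 71.5 nmol·min⁻¹.

71.5 nmol·min⁻¹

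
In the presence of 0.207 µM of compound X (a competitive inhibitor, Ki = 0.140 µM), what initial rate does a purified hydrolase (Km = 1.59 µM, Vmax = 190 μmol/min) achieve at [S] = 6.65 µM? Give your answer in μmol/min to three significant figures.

With α = 1 + [I]/Ki = 1 + 0.207/0.140 = 2.479, the competitive rate law is v = Vmax[S] / (αKm + [S]).
v = 190×6.65 / (2.479×1.59 + 6.65) = 1264/10.59 = 119 μmol/min.

119 μmol/min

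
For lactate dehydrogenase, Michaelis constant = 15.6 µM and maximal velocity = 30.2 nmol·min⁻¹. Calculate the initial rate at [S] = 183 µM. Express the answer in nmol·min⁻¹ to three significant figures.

27.8 nmol·min⁻¹

[S]/(Km+[S]) = 183/198.6 = 0.9215, the fractional saturation.
v = 0.9215 × Vmax = 0.9215 × 30.2 = 27.8 nmol·min⁻¹.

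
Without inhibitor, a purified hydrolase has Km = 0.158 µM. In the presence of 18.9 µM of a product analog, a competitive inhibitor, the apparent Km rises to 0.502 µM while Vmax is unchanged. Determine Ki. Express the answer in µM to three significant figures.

8.68 µM

Competitive: Km,app = α·Km with α = 1 + [I]/Ki.
α = Km,app/Km = 0.502/0.158 = 3.177.
Ki = [I]/(α − 1) = 18.9/2.177 = 8.68 µM.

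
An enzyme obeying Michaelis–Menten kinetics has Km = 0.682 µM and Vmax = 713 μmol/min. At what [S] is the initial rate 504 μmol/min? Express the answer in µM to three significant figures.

1.64 µM

The required fractional saturation is v/Vmax = 504/713 = 0.7069.
Then [S]/(Km+[S]) = 0.7069 ⇒ [S] = 0.682 × 0.7069/(1 − 0.7069) = 1.64 µM.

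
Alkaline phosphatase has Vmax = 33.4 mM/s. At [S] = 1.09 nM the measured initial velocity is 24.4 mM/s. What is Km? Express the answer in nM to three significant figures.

0.402 nM

v/Vmax = 24.4/33.4 = 0.7305 = [S]/(Km+[S]).
So Km + [S] = [S]/0.7305 = 1.492 nM, giving Km = 1.492 − 1.09 = 0.402 nM.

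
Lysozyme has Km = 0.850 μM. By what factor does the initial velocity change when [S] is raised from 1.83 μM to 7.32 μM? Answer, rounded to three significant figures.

Since Vmax cancels, v₂/v₁ = [S]₂(Km+[S]₁) / [S]₁(Km+[S]₂).
= 7.32×(0.850+1.83) / (1.83×(0.850+7.32)) = 19.62/14.95 = 1.31.

1.31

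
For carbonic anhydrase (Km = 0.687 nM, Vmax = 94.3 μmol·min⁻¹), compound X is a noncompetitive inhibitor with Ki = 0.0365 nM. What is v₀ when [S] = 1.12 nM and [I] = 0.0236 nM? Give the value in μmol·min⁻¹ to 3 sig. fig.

α = 1 + [I]/Ki = 1 + 0.0236/0.0365 = 1.647.
For a noncompetitive inhibitor, Vmax is reduced to Vmax/α while Km is unchanged: Km,app = 0.687 nM, Vmax,app = 57.3 μmol·min⁻¹.
v = Vmax,app·[S]/(Km,app + [S]) = 57.3 × 1.12/(0.687 + 1.12) = 35.5 μmol·min⁻¹.

35.5 μmol·min⁻¹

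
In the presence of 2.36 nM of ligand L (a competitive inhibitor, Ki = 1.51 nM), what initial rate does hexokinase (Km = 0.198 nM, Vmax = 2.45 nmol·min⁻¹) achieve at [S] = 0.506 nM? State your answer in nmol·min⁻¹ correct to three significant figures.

1.22 nmol·min⁻¹

With α = 1 + [I]/Ki = 1 + 2.36/1.51 = 2.563, the competitive rate law is v = Vmax[S] / (αKm + [S]).
v = 2.45×0.506 / (2.563×0.198 + 0.506) = 1.240/1.013 = 1.22 nmol·min⁻¹.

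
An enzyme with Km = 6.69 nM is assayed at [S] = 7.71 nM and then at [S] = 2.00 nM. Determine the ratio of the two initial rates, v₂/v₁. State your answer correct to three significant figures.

The fractional saturations are [S]/(Km+[S]) = 7.71/14.40 = 0.5354 and 2.00/8.690 = 0.2301.
v₂/v₁ is just their ratio: 0.2301/0.5354 = 0.430.

0.430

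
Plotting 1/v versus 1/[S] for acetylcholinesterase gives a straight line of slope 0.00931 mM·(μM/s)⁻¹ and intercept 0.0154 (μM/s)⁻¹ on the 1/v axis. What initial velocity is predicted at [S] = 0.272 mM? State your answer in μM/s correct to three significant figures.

20.1 μM/s

The y-intercept is 1/Vmax, so Vmax = 1/0.0154 = 64.9 μM/s.
The slope is Km/Vmax, so Km = 0.00931 × 64.9 = 0.605 mM.
Then v = 64.9 × 0.272/(0.605 + 0.272) = 20.1 μM/s.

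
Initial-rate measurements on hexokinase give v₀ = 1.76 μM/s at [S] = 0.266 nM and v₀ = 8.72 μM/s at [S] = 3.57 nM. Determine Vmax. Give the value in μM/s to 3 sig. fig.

12.8 μM/s

In reciprocal form, 1/v = (Km/Vmax)·(1/[S]) + 1/Vmax. The two points give (1/[S], 1/v) = (3.759, 0.5682) and (0.2801, 0.1147).
Slope = (0.5682 − 0.1147)/(3.759 − 0.2801) = 0.1303; intercept = 0.5682 − 0.1303×3.759 = 0.07817.
Vmax = 1/intercept = 12.8 μM/s; Km = slope × Vmax = 0.1303 × 12.8 = 1.67 nM.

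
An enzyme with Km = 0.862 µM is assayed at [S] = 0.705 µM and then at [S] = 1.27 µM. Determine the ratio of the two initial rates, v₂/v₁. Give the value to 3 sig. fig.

Since Vmax cancels, v₂/v₁ = [S]₂(Km+[S]₁) / [S]₁(Km+[S]₂).
= 1.27×(0.862+0.705) / (0.705×(0.862+1.27)) = 1.990/1.503 = 1.32.

1.32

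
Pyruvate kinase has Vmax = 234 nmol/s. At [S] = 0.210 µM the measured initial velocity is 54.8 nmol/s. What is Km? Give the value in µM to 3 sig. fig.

v/Vmax = 54.8/234 = 0.2342 = [S]/(Km+[S]).
So Km + [S] = [S]/0.2342 = 0.8967 µM, giving Km = 0.8967 − 0.210 = 0.687 µM.

0.687 µM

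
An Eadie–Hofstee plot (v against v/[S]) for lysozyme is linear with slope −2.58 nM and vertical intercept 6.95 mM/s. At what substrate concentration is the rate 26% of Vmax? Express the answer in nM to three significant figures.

The Eadie–Hofstee slope gives Km = 2.58 nM (slope = −Km).
v/Vmax = [S]/(Km+[S]) = 0.26 ⇒ [S] = Km·0.26/(1−0.26) = 2.58 × 0.3514 = 0.906 nM.

0.906 nM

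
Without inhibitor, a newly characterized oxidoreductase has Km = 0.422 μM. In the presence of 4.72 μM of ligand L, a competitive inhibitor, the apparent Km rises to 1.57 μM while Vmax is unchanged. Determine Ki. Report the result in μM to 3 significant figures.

Competitive: Km,app = α·Km with α = 1 + [I]/Ki.
α = Km,app/Km = 1.57/0.422 = 3.720.
Since α = 1 + [I]/Ki, [I]/Ki = 3.720 − 1 = 2.720 and Ki = 4.72/2.720 = 1.74 μM.

1.74 μM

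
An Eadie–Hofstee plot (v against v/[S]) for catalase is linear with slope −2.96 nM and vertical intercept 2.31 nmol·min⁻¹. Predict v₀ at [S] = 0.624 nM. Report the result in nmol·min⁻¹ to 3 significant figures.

In the Eadie–Hofstee form v = Vmax − Km·(v/[S]), the slope is −Km and the intercept is Vmax, so Km = 2.96 nM and Vmax = 2.31 nmol·min⁻¹.
v = 2.31 × 0.624/(2.96 + 0.624) = 0.402 nmol·min⁻¹.

0.402 nmol·min⁻¹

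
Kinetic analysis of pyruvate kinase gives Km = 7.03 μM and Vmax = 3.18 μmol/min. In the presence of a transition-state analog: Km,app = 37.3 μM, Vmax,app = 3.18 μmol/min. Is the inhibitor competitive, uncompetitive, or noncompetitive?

competitive

Km increases (7.03 → 37.3 μM) while Vmax is unchanged — the hallmark of competitive inhibition.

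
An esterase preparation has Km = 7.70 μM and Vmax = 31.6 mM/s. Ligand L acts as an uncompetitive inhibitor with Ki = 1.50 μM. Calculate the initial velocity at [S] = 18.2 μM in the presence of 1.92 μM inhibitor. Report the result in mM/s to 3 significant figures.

11.7 mM/s

α = 1 + [I]/Ki = 1 + 1.92/1.50 = 2.280.
For an uncompetitive inhibitor, both parameters are divided by α, giving Vmax/α and Km/α: Km,app = 3.38 μM, Vmax,app = 13.9 mM/s.
v = Vmax,app·[S]/(Km,app + [S]) = 13.9 × 18.2/(3.38 + 18.2) = 11.7 mM/s.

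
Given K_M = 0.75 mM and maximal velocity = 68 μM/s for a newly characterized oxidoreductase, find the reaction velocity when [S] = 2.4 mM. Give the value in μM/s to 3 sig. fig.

51.8 μM/s

[S]/(Km+[S]) = 2.4/3.150 = 0.7619, the fractional saturation.
v = 0.7619 × Vmax = 0.7619 × 68 = 51.8 μM/s.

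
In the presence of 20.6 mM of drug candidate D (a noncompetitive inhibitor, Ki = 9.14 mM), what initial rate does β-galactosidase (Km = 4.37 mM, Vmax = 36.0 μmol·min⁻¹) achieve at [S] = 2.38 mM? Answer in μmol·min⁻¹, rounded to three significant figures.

α = 1 + [I]/Ki = 1 + 20.6/9.14 = 3.254.
For a noncompetitive inhibitor, Vmax is reduced to Vmax/α while Km is unchanged: Km,app = 4.37 mM, Vmax,app = 11.1 μmol·min⁻¹.
v = Vmax,app·[S]/(Km,app + [S]) = 11.1 × 2.38/(4.37 + 2.38) = 3.90 μmol·min⁻¹.

3.90 μmol·min⁻¹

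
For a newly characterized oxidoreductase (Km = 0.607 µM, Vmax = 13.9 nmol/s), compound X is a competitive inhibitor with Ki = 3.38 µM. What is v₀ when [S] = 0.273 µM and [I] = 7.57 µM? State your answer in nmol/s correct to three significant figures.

1.69 nmol/s

α = 1 + [I]/Ki = 1 + 7.57/3.38 = 3.240.
For a competitive inhibitor, Vmax is unchanged and the apparent Km becomes α·Km: Km,app = 1.97 µM, Vmax,app = 13.9 nmol/s.
v = Vmax,app·[S]/(Km,app + [S]) = 13.9 × 0.273/(1.97 + 0.273) = 1.69 nmol/s.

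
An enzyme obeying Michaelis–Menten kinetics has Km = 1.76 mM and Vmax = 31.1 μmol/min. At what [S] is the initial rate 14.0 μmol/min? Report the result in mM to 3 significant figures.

Rearranging v = Vmax[S]/(Km+[S]) gives [S] = Km·v/(Vmax − v).
[S] = 1.76 × 14.0 / (31.1 − 14.0) = 24.64/17.10 = 1.44 mM.

1.44 mM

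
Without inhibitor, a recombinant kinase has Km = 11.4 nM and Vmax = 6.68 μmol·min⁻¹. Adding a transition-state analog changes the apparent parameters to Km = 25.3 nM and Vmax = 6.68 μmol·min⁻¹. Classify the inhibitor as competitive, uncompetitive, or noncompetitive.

Km increases (11.4 → 25.3 nM) while Vmax is unchanged — the hallmark of competitive inhibition.

competitive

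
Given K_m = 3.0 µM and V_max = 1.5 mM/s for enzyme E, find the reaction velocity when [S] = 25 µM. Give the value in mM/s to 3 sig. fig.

1.34 mM/s

v = Vmax·[S]/(Km + [S]) = 1.5 × 25 / (3.0 + 25)
  = 37.50 / 28.00 = 1.34 mM/s.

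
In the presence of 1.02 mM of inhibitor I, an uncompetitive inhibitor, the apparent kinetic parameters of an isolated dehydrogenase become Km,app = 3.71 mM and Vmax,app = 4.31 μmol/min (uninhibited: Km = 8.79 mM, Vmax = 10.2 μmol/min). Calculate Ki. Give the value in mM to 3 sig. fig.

Uncompetitive: Vmax,app = Vmax/α (and Km,app = Km/α) with α = 1 + [I]/Ki.
α = Vmax/Vmax,app = 10.2/4.31 = 2.367.
Ki = [I]/(α − 1) = 1.02/1.367 = 0.746 mM.

0.746 mM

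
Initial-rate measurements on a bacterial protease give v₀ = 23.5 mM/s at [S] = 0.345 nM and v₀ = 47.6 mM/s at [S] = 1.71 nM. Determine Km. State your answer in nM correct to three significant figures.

0.598 nM

From v = Vmax[S]/(Km+[S]), each point gives Vmax = v(Km+[S])/[S].
Equating: 23.5(Km+0.345)/0.345 = 47.6(Km+1.71)/1.71.
68.12·Km + 23.5 = 27.84·Km + 47.6, so (68.12 − 27.84)·Km = 47.6 − 23.5.
Km = 24.10/40.28 = 0.598 nM; then Vmax = 23.5(0.598+0.345)/0.345 = 64.3 mM/s.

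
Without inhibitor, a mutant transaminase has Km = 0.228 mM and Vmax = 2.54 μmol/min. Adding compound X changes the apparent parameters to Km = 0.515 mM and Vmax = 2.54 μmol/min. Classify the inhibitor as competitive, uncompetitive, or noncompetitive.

Km increases (0.228 → 0.515 mM) while Vmax is unchanged — the hallmark of competitive inhibition.

competitive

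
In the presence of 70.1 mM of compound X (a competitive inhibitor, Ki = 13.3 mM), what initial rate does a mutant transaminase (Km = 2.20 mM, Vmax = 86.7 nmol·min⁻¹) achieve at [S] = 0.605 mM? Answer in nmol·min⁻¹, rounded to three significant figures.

3.64 nmol·min⁻¹

With α = 1 + [I]/Ki = 1 + 70.1/13.3 = 6.271, the competitive rate law is v = Vmax[S] / (αKm + [S]).
v = 86.7×0.605 / (6.271×2.20 + 0.605) = 52.45/14.40 = 3.64 nmol·min⁻¹.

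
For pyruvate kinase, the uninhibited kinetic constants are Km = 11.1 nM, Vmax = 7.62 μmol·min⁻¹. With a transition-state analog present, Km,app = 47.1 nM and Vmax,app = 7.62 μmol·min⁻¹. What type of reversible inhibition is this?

competitive

Km increases (11.1 → 47.1 nM) while Vmax is unchanged — the hallmark of competitive inhibition.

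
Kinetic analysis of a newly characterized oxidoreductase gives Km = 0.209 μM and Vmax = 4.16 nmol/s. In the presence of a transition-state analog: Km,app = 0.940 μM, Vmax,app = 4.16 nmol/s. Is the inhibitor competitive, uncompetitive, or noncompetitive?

competitive

Km increases (0.209 → 0.940 μM) while Vmax is unchanged — the hallmark of competitive inhibition.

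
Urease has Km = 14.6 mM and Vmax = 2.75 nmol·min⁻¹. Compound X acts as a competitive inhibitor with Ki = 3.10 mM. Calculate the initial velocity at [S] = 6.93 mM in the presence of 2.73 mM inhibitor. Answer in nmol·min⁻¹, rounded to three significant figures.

With α = 1 + [I]/Ki = 1 + 2.73/3.10 = 1.881, the competitive rate law is v = Vmax[S] / (αKm + [S]).
v = 2.75×6.93 / (1.881×14.6 + 6.93) = 19.06/34.39 = 0.554 nmol·min⁻¹.

0.554 nmol·min⁻¹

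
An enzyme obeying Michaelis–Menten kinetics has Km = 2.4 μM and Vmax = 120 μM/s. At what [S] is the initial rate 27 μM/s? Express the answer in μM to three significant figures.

Rearranging v = Vmax[S]/(Km+[S]) gives [S] = Km·v/(Vmax − v).
[S] = 2.4 × 27 / (120 − 27) = 64.80/93.00 = 0.697 μM.

0.697 μM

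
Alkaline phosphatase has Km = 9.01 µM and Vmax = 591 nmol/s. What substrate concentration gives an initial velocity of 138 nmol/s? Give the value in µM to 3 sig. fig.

Rearranging v = Vmax[S]/(Km+[S]) gives [S] = Km·v/(Vmax − v).
[S] = 9.01 × 138 / (591 − 138) = 1243/453.0 = 2.74 µM.

2.74 µM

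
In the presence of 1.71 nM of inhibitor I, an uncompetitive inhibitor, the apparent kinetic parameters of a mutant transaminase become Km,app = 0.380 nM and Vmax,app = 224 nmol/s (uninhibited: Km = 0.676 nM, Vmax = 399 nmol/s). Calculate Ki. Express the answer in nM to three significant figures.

2.19 nM

Uncompetitive: Vmax,app = Vmax/α (and Km,app = Km/α) with α = 1 + [I]/Ki.
α = Vmax/Vmax,app = 399/224 = 1.781.
Since α = 1 + [I]/Ki, [I]/Ki = 1.781 − 1 = 0.7812 and Ki = 1.71/0.7812 = 2.19 nM.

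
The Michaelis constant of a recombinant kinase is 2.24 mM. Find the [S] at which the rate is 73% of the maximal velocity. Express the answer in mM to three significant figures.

6.06 mM

v/Vmax = [S]/(Km+[S]) = 0.73, so [S] = Km·0.73/(1 − 0.73) = 2.24 × 2.704.
[S] = 6.06 mM.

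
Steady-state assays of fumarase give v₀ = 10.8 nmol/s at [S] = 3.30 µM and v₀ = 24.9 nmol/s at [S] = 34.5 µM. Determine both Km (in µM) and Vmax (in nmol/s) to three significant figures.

Km = 5.53 µM; Vmax = 28.9 nmol/s

From v = Vmax[S]/(Km+[S]), each point gives Vmax = v(Km+[S])/[S].
Equating: 10.8(Km+3.30)/3.30 = 24.9(Km+34.5)/34.5.
3.273·Km + 10.8 = 0.7217·Km + 24.9, so (3.273 − 0.7217)·Km = 24.9 − 10.8.
Km = 14.10/2.551 = 5.53 µM; then Vmax = 10.8(5.53+3.30)/3.30 = 28.9 nmol/s.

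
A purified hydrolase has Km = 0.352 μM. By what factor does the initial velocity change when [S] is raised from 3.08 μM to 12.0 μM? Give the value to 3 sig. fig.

1.08

The fractional saturations are [S]/(Km+[S]) = 3.08/3.432 = 0.8974 and 12.0/12.35 = 0.9715.
v₂/v₁ is just their ratio: 0.9715/0.8974 = 1.08.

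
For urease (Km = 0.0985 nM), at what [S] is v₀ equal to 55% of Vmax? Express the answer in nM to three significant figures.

0.120 nM

v/Vmax = [S]/(Km+[S]) = 0.55, so [S] = Km·0.55/(1 − 0.55) = 0.0985 × 1.222.
[S] = 0.120 nM.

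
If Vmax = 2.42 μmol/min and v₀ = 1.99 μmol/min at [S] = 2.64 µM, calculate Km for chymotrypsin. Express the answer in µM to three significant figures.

0.570 µM

From v = Vmax[S]/(Km+[S]), Km = [S](Vmax − v)/v.
Km = 2.64 × (2.42 − 1.99) / 1.99 = 1.135/1.99 = 0.570 µM.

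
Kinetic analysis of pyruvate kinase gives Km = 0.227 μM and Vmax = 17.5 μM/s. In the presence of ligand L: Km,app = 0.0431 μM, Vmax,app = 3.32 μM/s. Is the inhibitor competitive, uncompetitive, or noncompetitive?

uncompetitive

Both Km and Vmax decrease by the same factor (~5.27-fold) — characteristic of uncompetitive inhibition.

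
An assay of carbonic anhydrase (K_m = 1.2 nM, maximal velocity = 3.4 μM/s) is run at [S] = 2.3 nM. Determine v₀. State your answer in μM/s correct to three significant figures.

[S]/(Km+[S]) = 2.3/3.500 = 0.6571, the fractional saturation.
v = 0.6571 × Vmax = 0.6571 × 3.4 = 2.23 μM/s.

2.23 μM/s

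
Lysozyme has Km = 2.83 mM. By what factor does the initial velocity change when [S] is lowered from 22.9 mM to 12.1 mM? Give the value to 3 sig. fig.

0.911

Since Vmax cancels, v₂/v₁ = [S]₂(Km+[S]₁) / [S]₁(Km+[S]₂).
= 12.1×(2.83+22.9) / (22.9×(2.83+12.1)) = 311.3/341.9 = 0.911.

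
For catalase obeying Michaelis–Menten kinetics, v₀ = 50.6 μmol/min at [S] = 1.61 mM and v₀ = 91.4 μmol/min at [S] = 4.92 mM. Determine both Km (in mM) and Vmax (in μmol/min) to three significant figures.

In reciprocal form, 1/v = (Km/Vmax)·(1/[S]) + 1/Vmax. The two points give (1/[S], 1/v) = (0.6211, 0.01976) and (0.2033, 0.01094).
Slope = (0.01976 − 0.01094)/(0.6211 − 0.2033) = 0.02111; intercept = 0.01976 − 0.02111×0.6211 = 0.006650.
Vmax = 1/intercept = 150 μmol/min; Km = slope × Vmax = 0.02111 × 150 = 3.17 mM.

Km = 3.17 mM; Vmax = 150 μmol/min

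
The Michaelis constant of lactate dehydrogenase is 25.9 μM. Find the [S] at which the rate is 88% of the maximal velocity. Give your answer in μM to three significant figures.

v/Vmax = [S]/(Km+[S]) = 0.88, so [S] = Km·0.88/(1 − 0.88) = 25.9 × 7.333.
[S] = 190 μM.

190 μM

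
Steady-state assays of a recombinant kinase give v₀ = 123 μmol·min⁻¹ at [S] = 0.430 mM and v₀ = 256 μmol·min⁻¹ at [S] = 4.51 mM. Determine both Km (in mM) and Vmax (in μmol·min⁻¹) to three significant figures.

Km = 0.580 mM; Vmax = 289 μmol·min⁻¹

In reciprocal form, 1/v = (Km/Vmax)·(1/[S]) + 1/Vmax. The two points give (1/[S], 1/v) = (2.326, 0.008130) and (0.2217, 0.003906).
Slope = (0.008130 − 0.003906)/(2.326 − 0.2217) = 0.002008; intercept = 0.008130 − 0.002008×2.326 = 0.003461.
Vmax = 1/intercept = 289 μmol·min⁻¹; Km = slope × Vmax = 0.002008 × 289 = 0.580 mM.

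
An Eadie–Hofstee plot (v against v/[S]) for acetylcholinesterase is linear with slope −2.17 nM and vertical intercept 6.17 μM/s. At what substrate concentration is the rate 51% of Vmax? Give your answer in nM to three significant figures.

2.26 nM

The Eadie–Hofstee slope gives Km = 2.17 nM (slope = −Km).
v/Vmax = [S]/(Km+[S]) = 0.51 ⇒ [S] = Km·0.51/(1−0.51) = 2.17 × 1.041 = 2.26 nM.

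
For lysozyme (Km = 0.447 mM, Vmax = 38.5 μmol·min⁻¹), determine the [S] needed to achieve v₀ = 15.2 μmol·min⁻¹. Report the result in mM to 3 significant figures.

0.292 mM

Rearranging v = Vmax[S]/(Km+[S]) gives [S] = Km·v/(Vmax − v).
[S] = 0.447 × 15.2 / (38.5 − 15.2) = 6.794/23.30 = 0.292 mM.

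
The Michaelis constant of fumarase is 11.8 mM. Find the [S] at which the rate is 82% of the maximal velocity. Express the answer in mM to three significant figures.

53.8 mM

v/Vmax = [S]/(Km+[S]) = 0.82, so [S] = Km·0.82/(1 − 0.82) = 11.8 × 4.556.
[S] = 53.8 mM.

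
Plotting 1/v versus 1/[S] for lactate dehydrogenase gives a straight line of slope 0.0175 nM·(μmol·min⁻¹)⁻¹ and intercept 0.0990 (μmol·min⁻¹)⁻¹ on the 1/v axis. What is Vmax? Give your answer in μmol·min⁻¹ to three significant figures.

The y-intercept of a Lineweaver–Burk plot equals 1/Vmax, so Vmax = 1/0.0990 = 10.1 μmol·min⁻¹.

10.1 μmol·min⁻¹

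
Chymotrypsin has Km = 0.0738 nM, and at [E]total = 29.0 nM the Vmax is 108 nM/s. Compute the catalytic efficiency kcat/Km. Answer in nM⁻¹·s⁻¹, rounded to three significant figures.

50.5 nM⁻¹·s⁻¹

kcat = Vmax/[E]total = 108/29.0 = 3.72 s⁻¹.
kcat/Km = 3.72/0.0738 = 50.5 nM⁻¹·s⁻¹.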